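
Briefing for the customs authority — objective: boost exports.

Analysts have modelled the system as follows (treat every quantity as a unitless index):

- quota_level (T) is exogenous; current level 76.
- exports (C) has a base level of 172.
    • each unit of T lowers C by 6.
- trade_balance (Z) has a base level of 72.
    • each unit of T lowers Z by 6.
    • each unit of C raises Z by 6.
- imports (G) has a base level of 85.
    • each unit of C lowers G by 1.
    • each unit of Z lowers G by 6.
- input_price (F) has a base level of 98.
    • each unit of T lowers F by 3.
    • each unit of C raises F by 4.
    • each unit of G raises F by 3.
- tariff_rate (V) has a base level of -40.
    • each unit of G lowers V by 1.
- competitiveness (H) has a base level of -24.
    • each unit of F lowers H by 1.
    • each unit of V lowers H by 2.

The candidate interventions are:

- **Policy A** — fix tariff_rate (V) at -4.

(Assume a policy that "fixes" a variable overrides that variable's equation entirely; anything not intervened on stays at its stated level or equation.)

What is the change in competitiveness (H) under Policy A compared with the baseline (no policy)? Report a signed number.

-25866

Baseline:
  T = 76
  C = 172 − 6·76 = -284
  Z = 72 − 6·76 + 6·(-284) = -2088
  G = 85 − (-284) − 6·(-2088) = 12897
  F = 98 − 3·76 + 4·(-284) + 3·12897 = 37425
  V = -40 − 12897 = -12937
  H = -24 − 37425 − 2·(-12937) = -11575
Policy A (V := -4):
  T = 76
  C = 172 − 6·76 = -284
  Z = 72 − 6·76 + 6·(-284) = -2088
  G = 85 − (-284) − 6·(-2088) = 12897
  F = 98 − 3·76 + 4·(-284) + 3·12897 = 37425
  V = -4
  H = -24 − 37425 − 2·(-4) = -37441
Change in H: -37441 − (-11575) = -25866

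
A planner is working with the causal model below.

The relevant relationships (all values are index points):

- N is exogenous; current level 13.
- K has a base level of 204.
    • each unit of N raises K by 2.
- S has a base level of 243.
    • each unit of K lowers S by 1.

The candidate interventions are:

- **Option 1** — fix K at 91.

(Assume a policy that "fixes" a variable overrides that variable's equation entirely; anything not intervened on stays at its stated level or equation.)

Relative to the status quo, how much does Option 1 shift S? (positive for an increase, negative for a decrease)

Baseline:
  N = 13
  K = 204 + 2·13 = 230
  S = 243 − 230 = 13
Option 1 (K := 91):
  N = 13
  K = 91
  S = 243 − 91 = 152
Change in S: 152 − 13 = 139

139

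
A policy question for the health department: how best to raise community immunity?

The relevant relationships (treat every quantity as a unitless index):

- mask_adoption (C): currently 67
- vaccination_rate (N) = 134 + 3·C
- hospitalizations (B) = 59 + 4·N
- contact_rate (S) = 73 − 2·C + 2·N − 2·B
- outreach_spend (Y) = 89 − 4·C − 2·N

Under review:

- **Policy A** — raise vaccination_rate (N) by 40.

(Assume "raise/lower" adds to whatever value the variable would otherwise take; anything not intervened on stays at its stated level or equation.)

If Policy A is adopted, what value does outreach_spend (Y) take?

-929

Policy A (N + 40):
  C = 67
  N = 134 + 3·67 (+40 from intervention) = 375
  Y = 89 − 4·67 − 2·375 = -929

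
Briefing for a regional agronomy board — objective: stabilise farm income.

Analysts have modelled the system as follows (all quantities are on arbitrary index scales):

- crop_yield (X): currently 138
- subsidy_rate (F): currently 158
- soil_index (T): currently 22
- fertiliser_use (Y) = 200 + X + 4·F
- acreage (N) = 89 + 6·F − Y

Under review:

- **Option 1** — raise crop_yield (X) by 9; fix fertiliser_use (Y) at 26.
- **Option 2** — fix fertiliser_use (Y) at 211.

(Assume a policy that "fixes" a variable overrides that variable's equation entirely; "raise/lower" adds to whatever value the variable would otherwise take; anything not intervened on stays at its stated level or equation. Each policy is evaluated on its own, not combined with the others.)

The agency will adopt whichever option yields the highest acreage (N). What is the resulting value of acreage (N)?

1011

Option 1 (X + 9, Y := 26):
  X = 138 + 9 = 147
  F = 158
  Y = 26
  N = 89 + 6·158 − 26 = 1011
Option 2 (Y := 211):
  X = 138
  F = 158
  Y = 211
  N = 89 + 6·158 − 211 = 826
Comparing — Option 1: N=1011, Option 2: N=826. Highest is 1011 (Option 1).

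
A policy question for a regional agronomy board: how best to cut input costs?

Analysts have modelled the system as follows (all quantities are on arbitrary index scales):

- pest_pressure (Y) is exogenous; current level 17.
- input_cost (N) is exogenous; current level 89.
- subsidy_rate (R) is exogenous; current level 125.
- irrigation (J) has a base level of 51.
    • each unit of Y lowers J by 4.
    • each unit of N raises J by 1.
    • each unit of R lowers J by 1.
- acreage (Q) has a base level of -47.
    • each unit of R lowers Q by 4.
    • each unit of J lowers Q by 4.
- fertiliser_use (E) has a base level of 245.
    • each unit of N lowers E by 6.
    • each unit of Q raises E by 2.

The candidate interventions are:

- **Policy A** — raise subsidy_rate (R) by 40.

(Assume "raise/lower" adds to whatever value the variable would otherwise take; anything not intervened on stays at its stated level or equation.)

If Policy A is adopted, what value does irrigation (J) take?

Policy A (R + 40):
  Y = 17
  N = 89
  R = 125 + 40 = 165
  J = 51 − 4·17 + 89 − 165 = -93

-93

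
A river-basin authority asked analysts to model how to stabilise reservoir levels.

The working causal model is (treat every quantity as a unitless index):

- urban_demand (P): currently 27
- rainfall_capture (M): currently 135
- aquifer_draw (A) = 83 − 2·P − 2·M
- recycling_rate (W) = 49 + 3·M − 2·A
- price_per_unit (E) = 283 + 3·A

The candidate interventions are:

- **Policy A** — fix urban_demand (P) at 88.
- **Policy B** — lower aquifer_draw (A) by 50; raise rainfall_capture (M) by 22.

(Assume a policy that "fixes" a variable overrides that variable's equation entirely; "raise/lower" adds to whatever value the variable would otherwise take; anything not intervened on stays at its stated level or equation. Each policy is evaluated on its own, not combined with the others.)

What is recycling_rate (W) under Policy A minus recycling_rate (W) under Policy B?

Policy A (P := 88):
  P = 88
  M = 135
  A = 83 − 2·88 − 2·135 = -363
  W = 49 + 3·135 − 2·(-363) = 1180
Policy B (A − 50, M + 22):
  P = 27
  M = 135 + 22 = 157
  A = 83 − 2·27 − 2·157 (−50 from intervention) = -335
  W = 49 + 3·157 − 2·(-335) = 1190
W: 1180 − 1190 = -10

-10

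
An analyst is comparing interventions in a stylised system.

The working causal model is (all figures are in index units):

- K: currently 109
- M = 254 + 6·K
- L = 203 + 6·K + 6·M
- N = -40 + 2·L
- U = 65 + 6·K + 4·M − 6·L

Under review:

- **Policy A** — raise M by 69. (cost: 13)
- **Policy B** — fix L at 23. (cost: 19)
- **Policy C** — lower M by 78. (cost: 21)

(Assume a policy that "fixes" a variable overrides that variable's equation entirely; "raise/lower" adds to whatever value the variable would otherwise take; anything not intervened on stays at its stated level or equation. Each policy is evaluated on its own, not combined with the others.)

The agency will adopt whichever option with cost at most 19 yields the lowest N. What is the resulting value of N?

Policy A (M + 69):
  K = 109
  M = 254 + 6·109 (+69 from intervention) = 977
  L = 203 + 6·109 + 6·977 = 6719
  N = -40 + 2·6719 = 13398
Policy B (L := 23):
  K = 109
  M = 254 + 6·109 = 908
  L = 23
  N = -40 + 2·23 = 6
Comparing — Policy A: N=13398, Policy B: N=6. Lowest is 6 (Policy B).

6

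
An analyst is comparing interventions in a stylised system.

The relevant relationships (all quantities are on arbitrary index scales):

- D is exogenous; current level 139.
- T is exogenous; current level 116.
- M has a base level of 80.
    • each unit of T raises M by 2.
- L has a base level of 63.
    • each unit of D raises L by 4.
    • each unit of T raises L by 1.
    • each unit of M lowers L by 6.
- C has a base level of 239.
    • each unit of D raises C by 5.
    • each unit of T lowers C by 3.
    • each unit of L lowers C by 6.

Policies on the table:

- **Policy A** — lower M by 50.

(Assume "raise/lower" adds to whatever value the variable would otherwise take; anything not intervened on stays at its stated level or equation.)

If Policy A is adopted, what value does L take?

-837

Policy A (M − 50):
  D = 139
  T = 116
  M = 80 + 2·116 (−50 from intervention) = 262
  L = 63 + 4·139 + 116 − 6·262 = -837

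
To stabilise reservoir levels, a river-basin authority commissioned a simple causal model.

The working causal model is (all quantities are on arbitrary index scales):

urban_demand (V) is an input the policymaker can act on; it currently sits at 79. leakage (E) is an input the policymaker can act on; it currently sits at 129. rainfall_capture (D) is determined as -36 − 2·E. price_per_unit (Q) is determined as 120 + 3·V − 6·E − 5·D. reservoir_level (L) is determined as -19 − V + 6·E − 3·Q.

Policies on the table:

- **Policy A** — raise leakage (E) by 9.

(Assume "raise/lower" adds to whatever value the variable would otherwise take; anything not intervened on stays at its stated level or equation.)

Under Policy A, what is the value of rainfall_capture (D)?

Policy A (E + 9):
  E = 129 + 9 = 138
  D = -36 − 2·138 = -312

-312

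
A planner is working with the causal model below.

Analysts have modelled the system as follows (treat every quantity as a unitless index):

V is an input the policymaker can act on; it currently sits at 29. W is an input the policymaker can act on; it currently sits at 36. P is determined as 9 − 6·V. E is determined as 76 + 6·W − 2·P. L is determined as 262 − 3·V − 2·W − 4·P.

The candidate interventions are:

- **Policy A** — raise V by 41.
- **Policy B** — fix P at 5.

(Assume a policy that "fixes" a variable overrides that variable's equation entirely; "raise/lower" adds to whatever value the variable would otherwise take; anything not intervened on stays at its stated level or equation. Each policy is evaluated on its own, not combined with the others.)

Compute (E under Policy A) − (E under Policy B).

Policy A (V + 41):
  V = 29 + 41 = 70
  W = 36
  P = 9 − 6·70 = -411
  E = 76 + 6·36 − 2·(-411) = 1114
Policy B (P := 5):
  V = 29
  W = 36
  P = 5
  E = 76 + 6·36 − 2·5 = 282
E: 1114 − 282 = 832

832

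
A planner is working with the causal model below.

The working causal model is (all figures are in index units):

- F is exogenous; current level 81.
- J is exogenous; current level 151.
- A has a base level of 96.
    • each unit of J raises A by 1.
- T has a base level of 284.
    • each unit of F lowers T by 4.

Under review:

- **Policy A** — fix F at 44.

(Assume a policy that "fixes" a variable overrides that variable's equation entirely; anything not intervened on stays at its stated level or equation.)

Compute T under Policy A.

108

Policy A (F := 44):
  F = 44
  T = 284 − 4·44 = 108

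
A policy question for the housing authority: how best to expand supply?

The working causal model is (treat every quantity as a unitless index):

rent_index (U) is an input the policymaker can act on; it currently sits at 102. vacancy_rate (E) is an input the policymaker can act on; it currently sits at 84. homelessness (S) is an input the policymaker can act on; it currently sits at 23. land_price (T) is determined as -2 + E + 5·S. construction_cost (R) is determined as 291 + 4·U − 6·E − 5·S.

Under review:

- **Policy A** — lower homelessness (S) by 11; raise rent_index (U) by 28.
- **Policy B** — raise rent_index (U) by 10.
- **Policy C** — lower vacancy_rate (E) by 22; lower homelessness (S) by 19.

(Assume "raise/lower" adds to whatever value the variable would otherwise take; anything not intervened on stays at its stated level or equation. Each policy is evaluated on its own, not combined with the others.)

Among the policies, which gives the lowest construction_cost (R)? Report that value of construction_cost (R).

120

Policy A (S − 11, U + 28):
  U = 102 + 28 = 130
  E = 84
  S = 23 − 11 = 12
  R = 291 + 4·130 − 6·84 − 5·12 = 247
Policy B (U + 10):
  U = 102 + 10 = 112
  E = 84
  S = 23
  R = 291 + 4·112 − 6·84 − 5·23 = 120
Policy C (E − 22, S − 19):
  U = 102
  E = 84 − 22 = 62
  S = 23 − 19 = 4
  R = 291 + 4·102 − 6·62 − 5·4 = 307
Comparing — Policy A: R=247, Policy B: R=120, Policy C: R=307. Lowest is 120 (Policy B).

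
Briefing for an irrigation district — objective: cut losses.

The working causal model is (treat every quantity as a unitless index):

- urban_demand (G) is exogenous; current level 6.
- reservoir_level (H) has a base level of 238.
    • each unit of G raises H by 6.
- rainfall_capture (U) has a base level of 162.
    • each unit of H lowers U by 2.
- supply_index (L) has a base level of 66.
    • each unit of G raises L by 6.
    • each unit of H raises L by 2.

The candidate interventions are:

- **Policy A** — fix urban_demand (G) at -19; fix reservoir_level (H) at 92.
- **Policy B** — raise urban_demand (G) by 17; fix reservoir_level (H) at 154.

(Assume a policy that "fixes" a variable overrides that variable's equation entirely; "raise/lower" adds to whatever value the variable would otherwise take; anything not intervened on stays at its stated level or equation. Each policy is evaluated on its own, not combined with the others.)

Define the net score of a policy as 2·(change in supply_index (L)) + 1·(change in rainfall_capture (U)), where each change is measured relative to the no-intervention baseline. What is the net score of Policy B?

-36

Baseline:
  G = 6
  H = 238 + 6·6 = 274
  U = 162 − 2·274 = -386
  L = 66 + 6·6 + 2·274 = 650
Policy B (G + 17, H := 154):
  G = 6 + 17 = 23
  H = 154
  U = 162 − 2·154 = -146
  L = 66 + 6·23 + 2·154 = 512
ΔL = 512 − 650 = -138; ΔU = -146 − (-386) = 240
Score = 2·(-138) + 1·240 = -36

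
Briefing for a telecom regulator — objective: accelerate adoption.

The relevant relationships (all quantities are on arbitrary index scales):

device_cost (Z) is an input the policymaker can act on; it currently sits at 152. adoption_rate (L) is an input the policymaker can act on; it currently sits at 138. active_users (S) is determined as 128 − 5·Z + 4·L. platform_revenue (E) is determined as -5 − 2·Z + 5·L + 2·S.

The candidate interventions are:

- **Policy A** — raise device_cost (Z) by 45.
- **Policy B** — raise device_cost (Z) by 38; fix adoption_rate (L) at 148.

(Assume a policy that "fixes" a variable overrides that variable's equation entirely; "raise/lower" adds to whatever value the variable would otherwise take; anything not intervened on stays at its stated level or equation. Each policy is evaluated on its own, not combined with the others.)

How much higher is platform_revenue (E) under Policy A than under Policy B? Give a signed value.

Policy A (Z + 45):
  Z = 152 + 45 = 197
  L = 138
  S = 128 − 5·197 + 4·138 = -305
  E = -5 − 2·197 + 5·138 + 2·(-305) = -319
Policy B (Z + 38, L := 148):
  Z = 152 + 38 = 190
  L = 148
  S = 128 − 5·190 + 4·148 = -230
  E = -5 − 2·190 + 5·148 + 2·(-230) = -105
E: -319 − (-105) = -214

-214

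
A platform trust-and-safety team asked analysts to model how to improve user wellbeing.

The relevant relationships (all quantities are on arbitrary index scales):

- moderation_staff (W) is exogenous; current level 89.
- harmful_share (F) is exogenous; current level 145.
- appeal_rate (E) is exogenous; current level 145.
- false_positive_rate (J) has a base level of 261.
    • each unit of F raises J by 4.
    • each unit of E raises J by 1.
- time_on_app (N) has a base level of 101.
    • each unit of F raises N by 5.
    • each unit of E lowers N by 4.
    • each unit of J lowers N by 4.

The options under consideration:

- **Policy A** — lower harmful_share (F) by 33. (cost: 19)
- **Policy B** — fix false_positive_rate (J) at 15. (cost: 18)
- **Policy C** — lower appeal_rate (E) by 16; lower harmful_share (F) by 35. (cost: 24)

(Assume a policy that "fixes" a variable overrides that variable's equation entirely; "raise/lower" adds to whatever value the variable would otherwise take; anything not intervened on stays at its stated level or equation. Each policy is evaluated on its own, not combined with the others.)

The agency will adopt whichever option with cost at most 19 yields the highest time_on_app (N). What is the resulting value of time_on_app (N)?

Policy A (F − 33):
  F = 145 − 33 = 112
  E = 145
  J = 261 + 4·112 + 145 = 854
  N = 101 + 5·112 − 4·145 − 4·854 = -3335
Policy B (J := 15):
  F = 145
  E = 145
  J = 15
  N = 101 + 5·145 − 4·145 − 4·15 = 186
Comparing — Policy A: N=-3335, Policy B: N=186. Highest is 186 (Policy B).

186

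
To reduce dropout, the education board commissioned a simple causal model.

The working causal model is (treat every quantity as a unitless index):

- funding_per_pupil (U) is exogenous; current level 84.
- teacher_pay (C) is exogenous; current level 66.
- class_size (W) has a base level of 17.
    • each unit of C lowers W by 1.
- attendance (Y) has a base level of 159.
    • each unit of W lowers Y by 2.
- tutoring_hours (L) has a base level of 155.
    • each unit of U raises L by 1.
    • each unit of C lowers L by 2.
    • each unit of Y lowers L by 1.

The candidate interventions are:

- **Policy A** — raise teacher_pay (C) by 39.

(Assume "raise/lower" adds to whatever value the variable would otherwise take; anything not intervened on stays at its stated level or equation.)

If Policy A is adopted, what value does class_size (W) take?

Policy A (C + 39):
  C = 66 + 39 = 105
  W = 17 − 105 = -88

-88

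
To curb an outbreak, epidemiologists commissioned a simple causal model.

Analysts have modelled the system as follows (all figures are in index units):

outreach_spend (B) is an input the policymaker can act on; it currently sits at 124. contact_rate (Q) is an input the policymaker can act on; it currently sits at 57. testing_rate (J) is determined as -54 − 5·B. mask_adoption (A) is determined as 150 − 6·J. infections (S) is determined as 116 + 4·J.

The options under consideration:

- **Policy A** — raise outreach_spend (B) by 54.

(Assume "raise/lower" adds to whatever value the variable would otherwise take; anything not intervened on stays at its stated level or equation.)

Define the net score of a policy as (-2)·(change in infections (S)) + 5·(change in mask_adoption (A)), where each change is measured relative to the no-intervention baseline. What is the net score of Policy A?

10260

Baseline:
  B = 124
  J = -54 − 5·124 = -674
  A = 150 − 6·(-674) = 4194
  S = 116 + 4·(-674) = -2580
Policy A (B + 54):
  B = 124 + 54 = 178
  J = -54 − 5·178 = -944
  A = 150 − 6·(-944) = 5814
  S = 116 + 4·(-944) = -3660
ΔS = -3660 − (-2580) = -1080; ΔA = 5814 − 4194 = 1620
Score = (-2)·(-1080) + 5·1620 = 10260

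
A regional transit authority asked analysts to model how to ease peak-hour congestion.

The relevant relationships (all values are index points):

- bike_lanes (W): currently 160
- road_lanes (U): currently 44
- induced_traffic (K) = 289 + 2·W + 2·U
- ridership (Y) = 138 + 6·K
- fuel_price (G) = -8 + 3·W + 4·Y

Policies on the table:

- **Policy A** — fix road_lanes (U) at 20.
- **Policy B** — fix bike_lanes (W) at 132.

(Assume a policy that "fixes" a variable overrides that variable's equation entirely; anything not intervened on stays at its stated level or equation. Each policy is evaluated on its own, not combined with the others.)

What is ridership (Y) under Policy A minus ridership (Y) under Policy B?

48

Policy A (U := 20):
  W = 160
  U = 20
  K = 289 + 2·160 + 2·20 = 649
  Y = 138 + 6·649 = 4032
Policy B (W := 132):
  W = 132
  U = 44
  K = 289 + 2·132 + 2·44 = 641
  Y = 138 + 6·641 = 3984
Y: 4032 − 3984 = 48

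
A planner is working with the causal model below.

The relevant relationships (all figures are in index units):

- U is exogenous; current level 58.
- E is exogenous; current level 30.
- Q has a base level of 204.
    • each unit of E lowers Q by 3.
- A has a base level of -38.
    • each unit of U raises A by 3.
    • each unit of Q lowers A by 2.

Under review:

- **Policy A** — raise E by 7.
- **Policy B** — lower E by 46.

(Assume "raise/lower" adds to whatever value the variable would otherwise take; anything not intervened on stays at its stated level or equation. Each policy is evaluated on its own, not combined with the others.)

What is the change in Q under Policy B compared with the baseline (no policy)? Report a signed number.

Baseline:
  E = 30
  Q = 204 − 3·30 = 114
Policy B (E − 46):
  E = 30 − 46 = -16
  Q = 204 − 3·(-16) = 252
Change in Q: 252 − 114 = 138

138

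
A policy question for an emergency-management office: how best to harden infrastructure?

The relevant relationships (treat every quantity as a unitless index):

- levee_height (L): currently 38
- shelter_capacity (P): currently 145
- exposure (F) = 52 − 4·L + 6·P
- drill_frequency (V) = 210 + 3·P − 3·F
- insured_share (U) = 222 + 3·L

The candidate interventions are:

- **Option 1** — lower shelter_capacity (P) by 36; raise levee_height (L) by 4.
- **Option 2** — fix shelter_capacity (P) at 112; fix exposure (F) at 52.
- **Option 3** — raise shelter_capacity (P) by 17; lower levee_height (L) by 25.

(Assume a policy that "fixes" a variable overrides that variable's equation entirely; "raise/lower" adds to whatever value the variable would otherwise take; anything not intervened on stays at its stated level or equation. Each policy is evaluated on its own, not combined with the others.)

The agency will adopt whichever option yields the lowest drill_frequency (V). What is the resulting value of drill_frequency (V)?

Option 1 (P − 36, L + 4):
  L = 38 + 4 = 42
  P = 145 − 36 = 109
  F = 52 − 4·42 + 6·109 = 538
  V = 210 + 3·109 − 3·538 = -1077
Option 2 (P := 112, F := 52):
  L = 38
  P = 112
  F = 52
  V = 210 + 3·112 − 3·52 = 390
Option 3 (P + 17, L − 25):
  L = 38 − 25 = 13
  P = 145 + 17 = 162
  F = 52 − 4·13 + 6·162 = 972
  V = 210 + 3·162 − 3·972 = -2220
Comparing — Option 1: V=-1077, Option 2: V=390, Option 3: V=-2220. Lowest is -2220 (Option 3).

-2220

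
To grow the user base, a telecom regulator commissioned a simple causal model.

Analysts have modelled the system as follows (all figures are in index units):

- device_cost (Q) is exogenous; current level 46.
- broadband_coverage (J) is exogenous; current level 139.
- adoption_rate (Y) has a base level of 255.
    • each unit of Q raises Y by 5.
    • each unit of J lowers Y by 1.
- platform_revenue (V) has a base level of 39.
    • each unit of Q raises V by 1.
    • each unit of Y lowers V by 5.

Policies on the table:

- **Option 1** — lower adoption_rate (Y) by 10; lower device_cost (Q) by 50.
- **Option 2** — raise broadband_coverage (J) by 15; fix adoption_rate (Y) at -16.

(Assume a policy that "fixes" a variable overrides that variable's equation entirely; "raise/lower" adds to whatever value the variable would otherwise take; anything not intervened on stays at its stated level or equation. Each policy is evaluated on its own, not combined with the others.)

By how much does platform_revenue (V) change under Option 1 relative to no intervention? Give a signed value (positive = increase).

1250

Baseline:
  Q = 46
  J = 139
  Y = 255 + 5·46 − 139 = 346
  V = 39 + 46 − 5·346 = -1645
Option 1 (Y − 10, Q − 50):
  Q = 46 − 50 = -4
  J = 139
  Y = 255 + 5·(-4) − 139 (−10 from intervention) = 86
  V = 39 + (-4) − 5·86 = -395
Change in V: -395 − (-1645) = 1250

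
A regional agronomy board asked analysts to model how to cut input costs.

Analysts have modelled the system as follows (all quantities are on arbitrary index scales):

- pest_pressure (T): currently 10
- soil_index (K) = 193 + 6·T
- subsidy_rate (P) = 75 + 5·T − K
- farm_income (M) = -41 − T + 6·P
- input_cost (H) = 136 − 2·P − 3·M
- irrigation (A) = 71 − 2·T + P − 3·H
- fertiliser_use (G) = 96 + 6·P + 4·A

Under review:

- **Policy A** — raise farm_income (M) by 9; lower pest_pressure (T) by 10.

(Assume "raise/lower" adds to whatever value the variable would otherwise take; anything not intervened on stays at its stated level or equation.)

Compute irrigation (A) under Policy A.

Policy A (M + 9, T − 10):
  T = 10 − 10 = 0
  K = 193 + 6·0 = 193
  P = 75 + 5·0 − 193 = -118
  M = -41 − 0 + 6·(-118) (+9 from intervention) = -740
  H = 136 − 2·(-118) − 3·(-740) = 2592
  A = 71 − 2·0 + (-118) − 3·2592 = -7823

-7823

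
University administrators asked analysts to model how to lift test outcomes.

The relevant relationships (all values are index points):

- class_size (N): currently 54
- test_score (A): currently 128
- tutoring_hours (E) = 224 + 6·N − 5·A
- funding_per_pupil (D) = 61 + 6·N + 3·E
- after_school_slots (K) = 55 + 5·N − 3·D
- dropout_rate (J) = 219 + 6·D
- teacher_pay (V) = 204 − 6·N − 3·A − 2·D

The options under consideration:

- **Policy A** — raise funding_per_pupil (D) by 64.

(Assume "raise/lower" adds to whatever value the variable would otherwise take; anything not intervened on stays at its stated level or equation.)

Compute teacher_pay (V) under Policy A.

Policy A (D + 64):
  N = 54
  A = 128
  E = 224 + 6·54 − 5·128 = -92
  D = 61 + 6·54 + 3·(-92) (+64 from intervention) = 173
  V = 204 − 6·54 − 3·128 − 2·173 = -850

-850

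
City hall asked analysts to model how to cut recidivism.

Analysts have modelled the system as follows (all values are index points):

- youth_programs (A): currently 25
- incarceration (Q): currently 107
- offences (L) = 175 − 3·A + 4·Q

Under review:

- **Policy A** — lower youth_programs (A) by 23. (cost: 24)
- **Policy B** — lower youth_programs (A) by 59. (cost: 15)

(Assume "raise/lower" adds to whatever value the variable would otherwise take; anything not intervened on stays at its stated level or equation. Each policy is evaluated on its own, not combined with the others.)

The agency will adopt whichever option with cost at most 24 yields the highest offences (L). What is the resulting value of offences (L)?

705

Policy A (A − 23):
  A = 25 − 23 = 2
  Q = 107
  L = 175 − 3·2 + 4·107 = 597
Policy B (A − 59):
  A = 25 − 59 = -34
  Q = 107
  L = 175 − 3·(-34) + 4·107 = 705
Comparing — Policy A: L=597, Policy B: L=705. Highest is 705 (Policy B).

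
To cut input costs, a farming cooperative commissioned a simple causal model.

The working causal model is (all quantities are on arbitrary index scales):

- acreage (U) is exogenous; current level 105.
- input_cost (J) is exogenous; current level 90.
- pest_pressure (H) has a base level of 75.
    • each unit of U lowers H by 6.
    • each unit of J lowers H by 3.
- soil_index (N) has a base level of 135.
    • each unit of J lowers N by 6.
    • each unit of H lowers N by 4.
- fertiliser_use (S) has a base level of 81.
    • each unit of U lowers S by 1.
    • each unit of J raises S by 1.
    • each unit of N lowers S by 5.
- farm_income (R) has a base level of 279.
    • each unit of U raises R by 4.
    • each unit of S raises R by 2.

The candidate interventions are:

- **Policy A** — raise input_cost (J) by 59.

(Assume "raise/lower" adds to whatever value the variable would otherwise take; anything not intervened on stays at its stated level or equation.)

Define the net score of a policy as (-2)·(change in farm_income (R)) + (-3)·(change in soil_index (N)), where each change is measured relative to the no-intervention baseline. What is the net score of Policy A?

Baseline:
  U = 105
  J = 90
  H = 75 − 6·105 − 3·90 = -825
  N = 135 − 6·90 − 4·(-825) = 2895
  S = 81 − 105 + 90 − 5·2895 = -14409
  R = 279 + 4·105 + 2·(-14409) = -28119
Policy A (J + 59):
  U = 105
  J = 90 + 59 = 149
  H = 75 − 6·105 − 3·149 = -1002
  N = 135 − 6·149 − 4·(-1002) = 3249
  S = 81 − 105 + 149 − 5·3249 = -16120
  R = 279 + 4·105 + 2·(-16120) = -31541
ΔR = -31541 − (-28119) = -3422; ΔN = 3249 − 2895 = 354
Score = (-2)·(-3422) + (-3)·354 = 5782

5782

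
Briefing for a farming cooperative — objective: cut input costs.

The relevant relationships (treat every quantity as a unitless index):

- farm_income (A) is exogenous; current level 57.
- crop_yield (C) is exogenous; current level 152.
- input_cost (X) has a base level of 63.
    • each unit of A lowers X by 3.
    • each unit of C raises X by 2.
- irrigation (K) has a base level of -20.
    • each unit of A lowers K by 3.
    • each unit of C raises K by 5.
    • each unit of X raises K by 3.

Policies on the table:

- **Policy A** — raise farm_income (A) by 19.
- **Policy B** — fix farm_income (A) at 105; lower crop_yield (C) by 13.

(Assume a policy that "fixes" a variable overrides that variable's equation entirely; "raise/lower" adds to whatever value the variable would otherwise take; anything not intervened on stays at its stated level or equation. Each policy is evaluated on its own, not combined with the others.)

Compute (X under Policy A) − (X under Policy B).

113

Policy A (A + 19):
  A = 57 + 19 = 76
  C = 152
  X = 63 − 3·76 + 2·152 = 139
Policy B (A := 105, C − 13):
  A = 105
  C = 152 − 13 = 139
  X = 63 − 3·105 + 2·139 = 26
X: 139 − 26 = 113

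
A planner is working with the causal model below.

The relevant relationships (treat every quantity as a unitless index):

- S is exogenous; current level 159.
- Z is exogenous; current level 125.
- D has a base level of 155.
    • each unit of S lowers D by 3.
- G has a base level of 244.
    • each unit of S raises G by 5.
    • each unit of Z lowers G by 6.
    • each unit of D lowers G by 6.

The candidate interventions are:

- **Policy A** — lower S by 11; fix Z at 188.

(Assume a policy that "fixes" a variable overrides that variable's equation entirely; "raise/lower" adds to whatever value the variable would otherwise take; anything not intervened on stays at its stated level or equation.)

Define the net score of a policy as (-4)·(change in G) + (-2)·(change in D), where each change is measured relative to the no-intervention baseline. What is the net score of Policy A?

2458

Baseline:
  S = 159
  Z = 125
  D = 155 − 3·159 = -322
  G = 244 + 5·159 − 6·125 − 6·(-322) = 2221
Policy A (S − 11, Z := 188):
  S = 159 − 11 = 148
  Z = 188
  D = 155 − 3·148 = -289
  G = 244 + 5·148 − 6·188 − 6·(-289) = 1590
ΔG = 1590 − 2221 = -631; ΔD = -289 − (-322) = 33
Score = (-4)·(-631) + (-2)·33 = 2458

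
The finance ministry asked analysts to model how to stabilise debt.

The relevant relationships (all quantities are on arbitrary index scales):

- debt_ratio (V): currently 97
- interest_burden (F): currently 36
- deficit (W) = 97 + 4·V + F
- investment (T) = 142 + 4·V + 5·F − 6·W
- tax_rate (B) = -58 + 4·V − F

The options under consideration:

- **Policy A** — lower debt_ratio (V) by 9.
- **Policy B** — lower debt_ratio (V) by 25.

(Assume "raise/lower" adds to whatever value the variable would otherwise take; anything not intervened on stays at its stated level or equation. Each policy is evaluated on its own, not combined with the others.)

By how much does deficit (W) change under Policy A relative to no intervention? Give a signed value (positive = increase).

-36

Baseline:
  V = 97
  F = 36
  W = 97 + 4·97 + 36 = 521
Policy A (V − 9):
  V = 97 − 9 = 88
  F = 36
  W = 97 + 4·88 + 36 = 485
Change in W: 485 − 521 = -36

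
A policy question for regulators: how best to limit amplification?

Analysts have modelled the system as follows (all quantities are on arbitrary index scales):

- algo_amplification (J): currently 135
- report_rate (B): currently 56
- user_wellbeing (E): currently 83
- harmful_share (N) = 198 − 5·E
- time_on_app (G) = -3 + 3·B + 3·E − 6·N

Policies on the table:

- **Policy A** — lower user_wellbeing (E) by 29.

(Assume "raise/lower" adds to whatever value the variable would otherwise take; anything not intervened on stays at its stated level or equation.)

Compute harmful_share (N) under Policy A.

-72

Policy A (E − 29):
  E = 83 − 29 = 54
  N = 198 − 5·54 = -72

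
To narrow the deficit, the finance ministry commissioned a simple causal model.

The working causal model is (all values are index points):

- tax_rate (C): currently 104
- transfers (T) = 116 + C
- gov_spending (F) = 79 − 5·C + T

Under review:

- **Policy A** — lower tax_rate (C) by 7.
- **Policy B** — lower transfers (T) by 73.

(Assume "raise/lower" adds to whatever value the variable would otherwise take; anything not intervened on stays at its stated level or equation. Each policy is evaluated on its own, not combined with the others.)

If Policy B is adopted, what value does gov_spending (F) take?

Policy B (T − 73):
  C = 104
  T = 116 + 104 (−73 from intervention) = 147
  F = 79 − 5·104 + 147 = -294

-294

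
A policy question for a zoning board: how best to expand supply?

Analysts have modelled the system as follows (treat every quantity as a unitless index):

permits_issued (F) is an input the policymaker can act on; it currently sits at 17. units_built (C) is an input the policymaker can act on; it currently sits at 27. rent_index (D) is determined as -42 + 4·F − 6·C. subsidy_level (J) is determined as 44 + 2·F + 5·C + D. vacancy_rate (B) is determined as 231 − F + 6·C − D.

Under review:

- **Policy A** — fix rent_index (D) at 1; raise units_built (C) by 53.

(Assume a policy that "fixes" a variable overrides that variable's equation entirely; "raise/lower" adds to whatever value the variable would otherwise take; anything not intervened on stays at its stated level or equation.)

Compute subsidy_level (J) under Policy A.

Policy A (D := 1, C + 53):
  F = 17
  C = 27 + 53 = 80
  D = 1
  J = 44 + 2·17 + 5·80 + 1 = 479

479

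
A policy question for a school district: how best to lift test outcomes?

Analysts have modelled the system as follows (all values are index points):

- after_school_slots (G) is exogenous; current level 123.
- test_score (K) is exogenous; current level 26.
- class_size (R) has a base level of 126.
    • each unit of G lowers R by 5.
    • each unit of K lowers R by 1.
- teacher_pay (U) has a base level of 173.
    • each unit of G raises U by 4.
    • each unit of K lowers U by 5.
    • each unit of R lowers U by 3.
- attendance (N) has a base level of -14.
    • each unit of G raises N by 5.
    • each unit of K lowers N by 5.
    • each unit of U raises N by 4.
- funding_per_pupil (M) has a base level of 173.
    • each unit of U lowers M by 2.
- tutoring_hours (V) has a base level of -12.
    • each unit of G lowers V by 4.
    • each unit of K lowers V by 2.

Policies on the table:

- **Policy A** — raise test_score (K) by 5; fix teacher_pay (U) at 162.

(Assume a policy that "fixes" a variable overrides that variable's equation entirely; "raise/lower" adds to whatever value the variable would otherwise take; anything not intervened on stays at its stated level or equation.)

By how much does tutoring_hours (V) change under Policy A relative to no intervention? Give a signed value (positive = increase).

-10

Baseline:
  G = 123
  K = 26
  V = -12 − 4·123 − 2·26 = -556
Policy A (K + 5, U := 162):
  G = 123
  K = 26 + 5 = 31
  V = -12 − 4·123 − 2·31 = -566
Change in V: -566 − (-556) = -10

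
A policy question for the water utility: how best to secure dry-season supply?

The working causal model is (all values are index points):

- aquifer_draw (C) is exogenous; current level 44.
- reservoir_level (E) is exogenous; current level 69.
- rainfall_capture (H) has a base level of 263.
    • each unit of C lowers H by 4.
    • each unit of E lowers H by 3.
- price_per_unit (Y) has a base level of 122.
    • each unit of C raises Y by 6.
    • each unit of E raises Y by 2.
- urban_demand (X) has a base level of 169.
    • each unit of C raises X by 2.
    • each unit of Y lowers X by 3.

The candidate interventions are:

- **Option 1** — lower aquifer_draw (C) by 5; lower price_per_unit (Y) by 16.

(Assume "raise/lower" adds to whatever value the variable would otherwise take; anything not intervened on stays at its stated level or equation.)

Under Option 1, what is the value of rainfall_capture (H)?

Option 1 (C − 5, Y − 16):
  C = 44 − 5 = 39
  E = 69
  H = 263 − 4·39 − 3·69 = -100

-100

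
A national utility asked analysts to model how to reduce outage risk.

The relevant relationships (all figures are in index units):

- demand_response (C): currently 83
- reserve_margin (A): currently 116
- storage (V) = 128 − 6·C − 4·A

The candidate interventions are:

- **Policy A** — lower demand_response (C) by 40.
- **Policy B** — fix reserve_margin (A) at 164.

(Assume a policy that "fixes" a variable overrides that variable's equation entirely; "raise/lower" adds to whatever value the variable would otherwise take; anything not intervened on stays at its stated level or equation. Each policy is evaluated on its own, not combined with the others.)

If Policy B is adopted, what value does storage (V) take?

-1026

Policy B (A := 164):
  C = 83
  A = 164
  V = 128 − 6·83 − 4·164 = -1026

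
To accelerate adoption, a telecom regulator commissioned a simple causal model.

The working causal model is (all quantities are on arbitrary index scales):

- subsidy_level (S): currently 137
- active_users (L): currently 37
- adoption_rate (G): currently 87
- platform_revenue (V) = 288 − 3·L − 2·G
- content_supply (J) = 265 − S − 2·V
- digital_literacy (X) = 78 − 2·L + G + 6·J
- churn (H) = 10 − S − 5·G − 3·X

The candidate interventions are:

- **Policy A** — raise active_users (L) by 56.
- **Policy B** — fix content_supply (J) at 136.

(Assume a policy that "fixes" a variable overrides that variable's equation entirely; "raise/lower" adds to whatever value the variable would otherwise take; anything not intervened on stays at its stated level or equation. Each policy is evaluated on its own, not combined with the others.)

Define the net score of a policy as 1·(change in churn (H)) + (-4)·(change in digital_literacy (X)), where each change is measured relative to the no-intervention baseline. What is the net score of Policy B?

Baseline:
  S = 137
  L = 37
  G = 87
  V = 288 − 3·37 − 2·87 = 3
  J = 265 − 137 − 2·3 = 122
  X = 78 − 2·37 + 87 + 6·122 = 823
  H = 10 − 137 − 5·87 − 3·823 = -3031
Policy B (J := 136):
  S = 137
  L = 37
  G = 87
  V = 288 − 3·37 − 2·87 = 3
  J = 136
  X = 78 − 2·37 + 87 + 6·136 = 907
  H = 10 − 137 − 5·87 − 3·907 = -3283
ΔH = -3283 − (-3031) = -252; ΔX = 907 − 823 = 84
Score = 1·(-252) + (-4)·84 = -588

-588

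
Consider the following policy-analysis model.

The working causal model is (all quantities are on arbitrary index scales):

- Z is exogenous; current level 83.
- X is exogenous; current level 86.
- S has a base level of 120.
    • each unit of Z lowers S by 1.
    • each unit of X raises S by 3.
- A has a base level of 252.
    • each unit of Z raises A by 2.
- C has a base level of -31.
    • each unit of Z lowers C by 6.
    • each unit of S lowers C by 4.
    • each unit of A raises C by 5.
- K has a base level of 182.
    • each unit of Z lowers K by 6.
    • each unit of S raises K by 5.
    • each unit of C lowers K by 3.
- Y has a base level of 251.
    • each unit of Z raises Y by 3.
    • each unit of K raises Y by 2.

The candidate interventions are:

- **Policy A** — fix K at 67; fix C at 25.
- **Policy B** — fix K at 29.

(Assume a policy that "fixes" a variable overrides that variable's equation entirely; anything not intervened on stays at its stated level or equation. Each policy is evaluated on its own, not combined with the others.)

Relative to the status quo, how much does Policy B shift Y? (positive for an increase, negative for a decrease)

26

Baseline:
  Z = 83
  X = 86
  S = 120 − 83 + 3·86 = 295
  A = 252 + 2·83 = 418
  C = -31 − 6·83 − 4·295 + 5·418 = 381
  K = 182 − 6·83 + 5·295 − 3·381 = 16
  Y = 251 + 3·83 + 2·16 = 532
Policy B (K := 29):
  Z = 83
  X = 86
  S = 120 − 83 + 3·86 = 295
  A = 252 + 2·83 = 418
  C = -31 − 6·83 − 4·295 + 5·418 = 381
  K = 29
  Y = 251 + 3·83 + 2·29 = 558
Change in Y: 558 − 532 = 26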